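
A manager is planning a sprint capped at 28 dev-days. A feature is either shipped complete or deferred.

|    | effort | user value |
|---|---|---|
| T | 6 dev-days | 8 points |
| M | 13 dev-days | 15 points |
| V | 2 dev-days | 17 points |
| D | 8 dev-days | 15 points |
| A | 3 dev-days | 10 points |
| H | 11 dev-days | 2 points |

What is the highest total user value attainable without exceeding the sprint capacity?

57

Allowing fractional choices, the relaxed optimum would be about 60.4, but features are indivisible.
T + M + V + A: effort 6 + 13 + 2 + 3 = 24 ≤ 28, user value 8 + 15 + 17 + 10 = 50.
M + V + D + A: effort 13 + 2 + 8 + 3 = 26 ≤ 28, user value 15 + 17 + 15 + 10 = 57.
T + V + D + A: effort 6 + 2 + 8 + 3 = 19 ≤ 28, user value 8 + 17 + 15 + 10 = 50.
Best is M, V, D, and A with total user value 57.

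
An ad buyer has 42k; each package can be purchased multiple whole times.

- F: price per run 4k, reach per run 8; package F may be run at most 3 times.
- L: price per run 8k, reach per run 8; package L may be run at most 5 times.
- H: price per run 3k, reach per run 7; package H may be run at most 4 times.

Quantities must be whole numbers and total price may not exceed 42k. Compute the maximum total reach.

68

This is a bounded integer knapsack.
Take 3×F, 2×L, and 4×H: price 40 ≤ 42, reach 3·8 + 2·8 + 4·7 = 68.
H has the best ratio (7/3) and is taken to its limit of 4; remaining capacity is filled optimally with the others.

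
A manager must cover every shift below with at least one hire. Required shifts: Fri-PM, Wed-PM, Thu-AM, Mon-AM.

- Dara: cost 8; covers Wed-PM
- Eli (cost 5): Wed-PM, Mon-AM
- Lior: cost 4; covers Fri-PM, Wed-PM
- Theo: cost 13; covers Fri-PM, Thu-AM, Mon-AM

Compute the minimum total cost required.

The greedy cost-per-new-shift heuristic would pick Lior, Eli, and Theo for 22, but a cheaper cover exists.
Choose Lior and Theo: together they cover Fri-PM, Wed-PM, Thu-AM, Mon-AM — every shift.
Total cost: 4 + 13 = 17.
No cover costs less than 17.

17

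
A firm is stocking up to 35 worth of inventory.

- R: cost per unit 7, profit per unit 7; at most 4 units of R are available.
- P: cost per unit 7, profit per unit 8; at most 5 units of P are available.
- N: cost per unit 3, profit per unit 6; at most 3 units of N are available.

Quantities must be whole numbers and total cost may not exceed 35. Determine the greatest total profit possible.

44

N has the best ratio (6/3); taking only N gives at most 3×6 = 18 (stopped by the supply cap of 3).
Mixing does better — 4×P and 2×N: cost 34 ≤ 35, profit 4·8 + 2·6 = 44.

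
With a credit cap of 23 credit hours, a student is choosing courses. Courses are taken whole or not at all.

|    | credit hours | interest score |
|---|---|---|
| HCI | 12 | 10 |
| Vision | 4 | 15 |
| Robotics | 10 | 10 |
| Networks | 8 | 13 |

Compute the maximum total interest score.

38

Vision + Networks: credit hours 4 + 8 = 12 ≤ 23, interest score 15 + 13 = 28.
Vision + Robotics + Networks: credit hours 4 + 10 + 8 = 22 ≤ 23, interest score 15 + 10 + 13 = 38.
Best is Vision, Robotics, and Networks with total interest score 38.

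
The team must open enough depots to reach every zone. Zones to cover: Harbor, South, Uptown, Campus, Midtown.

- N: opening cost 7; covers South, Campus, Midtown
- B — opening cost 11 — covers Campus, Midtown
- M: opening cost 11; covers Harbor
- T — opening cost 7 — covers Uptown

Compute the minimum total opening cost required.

25

Choose N, M, and T: together they cover Harbor, South, Uptown, Campus, Midtown — every zone.
Total opening cost: 7 + 11 + 7 = 25.
No cover costs less than 25.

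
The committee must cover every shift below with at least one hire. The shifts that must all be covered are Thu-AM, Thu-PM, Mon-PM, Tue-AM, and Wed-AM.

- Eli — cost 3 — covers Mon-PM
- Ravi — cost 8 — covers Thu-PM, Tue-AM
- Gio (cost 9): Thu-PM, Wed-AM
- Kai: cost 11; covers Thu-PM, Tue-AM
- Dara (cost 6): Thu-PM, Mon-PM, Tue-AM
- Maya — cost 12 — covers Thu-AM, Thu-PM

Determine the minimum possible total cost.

This is a weighted set-cover instance.
Choose Gio, Dara, and Maya: together they cover Thu-AM, Thu-PM, Mon-PM, Tue-AM, Wed-AM — every shift.
Total cost: 9 + 6 + 12 = 27.
No cover costs less than 27.

27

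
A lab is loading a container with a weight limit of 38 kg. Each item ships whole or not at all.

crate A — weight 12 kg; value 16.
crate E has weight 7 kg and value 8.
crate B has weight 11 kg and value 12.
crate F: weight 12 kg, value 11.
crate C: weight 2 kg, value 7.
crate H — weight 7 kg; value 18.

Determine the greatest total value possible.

crate A + crate B + crate C + crate H: weight 12 + 11 + 2 + 7 = 32 ≤ 38, value 16 + 12 + 7 + 18 = 53.
crate A + crate E + crate B + crate H: weight 12 + 7 + 11 + 7 = 37 ≤ 38, value 16 + 8 + 12 + 18 = 54.
Best is crate A, crate E, crate B, and crate H with total value 54.

54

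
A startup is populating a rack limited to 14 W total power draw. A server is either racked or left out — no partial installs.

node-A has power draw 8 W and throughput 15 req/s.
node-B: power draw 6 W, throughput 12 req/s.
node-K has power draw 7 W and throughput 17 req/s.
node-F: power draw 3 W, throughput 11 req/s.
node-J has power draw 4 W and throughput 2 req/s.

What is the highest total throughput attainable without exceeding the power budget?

30

node-B + node-K: power draw 6 + 7 = 13 ≤ 14, throughput 12 + 17 = 29.
node-K + node-F + node-J: power draw 7 + 3 + 4 = 14 ≤ 14, throughput 17 + 11 + 2 = 30.
node-K + node-F: power draw 7 + 3 = 10 ≤ 14, throughput 17 + 11 = 28.
Best is node-K, node-F, and node-J with total throughput 30.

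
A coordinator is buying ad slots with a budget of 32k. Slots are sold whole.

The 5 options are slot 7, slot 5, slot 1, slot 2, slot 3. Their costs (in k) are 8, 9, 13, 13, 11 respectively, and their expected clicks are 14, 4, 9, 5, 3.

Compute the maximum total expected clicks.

27

Allowing fractional choices, the relaxed optimum would be about 27.8, but ad slots are indivisible.
slot 7 + slot 1: cost 8 + 13 = 21 ≤ 32, expected clicks 14 + 9 = 23.
slot 7 + slot 5 + slot 1: cost 8 + 9 + 13 = 30 ≤ 32, expected clicks 14 + 4 + 9 = 27.
slot 7 + slot 1 + slot 3: cost 8 + 13 + 11 = 32 ≤ 32, expected clicks 14 + 9 + 3 = 26.
Best is slot 7, slot 5, and slot 1 with total expected clicks 27.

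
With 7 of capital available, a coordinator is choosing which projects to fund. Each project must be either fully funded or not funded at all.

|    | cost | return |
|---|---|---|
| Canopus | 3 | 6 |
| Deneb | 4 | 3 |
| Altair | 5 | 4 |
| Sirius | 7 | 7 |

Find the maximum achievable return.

9

Allowing fractional choices, the relaxed optimum would be about 10.0, but projects are indivisible.
Canopus + Deneb: cost 3 + 4 = 7 ≤ 7, return 6 + 3 = 9.
Sirius: cost 7 ≤ 7, return 7.
Best is Canopus and Deneb with total return 9.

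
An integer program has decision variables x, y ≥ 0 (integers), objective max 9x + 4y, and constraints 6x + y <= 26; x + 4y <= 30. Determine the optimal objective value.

Relaxing integrality, the LP optimum is 55.74 at (x,y) = (3.22, 6.7), which is not an integer point.
(x,y)=(3,6): 6·3+1·6=24≤26, 1·3+4·6=27≤30, objective 51.
(x,y)=(3,5): 6·3+1·5=23≤26, 1·3+4·5=23≤30, objective 47.
(x,y)=(2,7): 6·2+1·7=19≤26, 1·2+4·7=30≤30, objective 46.
The best lattice point is (3,6), giving 51.

51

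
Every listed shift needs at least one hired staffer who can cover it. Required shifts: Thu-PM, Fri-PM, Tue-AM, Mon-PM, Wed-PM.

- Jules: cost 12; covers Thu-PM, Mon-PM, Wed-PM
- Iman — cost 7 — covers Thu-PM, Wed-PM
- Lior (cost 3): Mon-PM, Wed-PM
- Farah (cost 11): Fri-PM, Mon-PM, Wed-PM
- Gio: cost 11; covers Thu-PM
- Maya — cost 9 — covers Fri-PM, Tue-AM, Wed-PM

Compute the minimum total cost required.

Choose Iman, Lior, and Maya: together they cover Thu-PM, Fri-PM, Tue-AM, Mon-PM, Wed-PM — every shift.
Total cost: 7 + 3 + 9 = 19.
No cover costs less than 19.

19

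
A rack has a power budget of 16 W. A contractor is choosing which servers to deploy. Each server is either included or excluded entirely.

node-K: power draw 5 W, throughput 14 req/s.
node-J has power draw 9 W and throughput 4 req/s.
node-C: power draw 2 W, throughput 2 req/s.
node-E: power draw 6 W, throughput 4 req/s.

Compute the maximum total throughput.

20

node-K + node-J + node-C: power draw 5 + 9 + 2 = 16 ≤ 16, throughput 14 + 4 + 2 = 20.
node-K + node-E: power draw 5 + 6 = 11 ≤ 16, throughput 14 + 4 = 18.
node-K + node-C + node-E: power draw 5 + 2 + 6 = 13 ≤ 16, throughput 14 + 2 + 4 = 20.
The maximum throughput is 20; one optimal choice is node-K, node-C, and node-E.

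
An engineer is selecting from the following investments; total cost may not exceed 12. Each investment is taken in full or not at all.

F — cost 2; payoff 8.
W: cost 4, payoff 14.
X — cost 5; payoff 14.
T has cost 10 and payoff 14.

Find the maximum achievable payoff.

Treat it as a binary knapsack problem.
W + X: cost 4 + 5 = 9 ≤ 12, payoff 14 + 14 = 28.
F + W + X: cost 2 + 4 + 5 = 11 ≤ 12, payoff 8 + 14 + 14 = 36.
F + W: cost 2 + 4 = 6 ≤ 12, payoff 8 + 14 = 22.
Best is F, W, and X with total payoff 36.

36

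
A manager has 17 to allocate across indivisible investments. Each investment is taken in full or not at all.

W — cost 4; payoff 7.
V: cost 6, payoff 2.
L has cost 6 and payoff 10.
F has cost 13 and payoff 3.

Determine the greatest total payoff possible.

This is an integer program with binary decision variables.
V + L: cost 6 + 6 = 12 ≤ 17, payoff 2 + 10 = 12.
W + V + L: cost 4 + 6 + 6 = 16 ≤ 17, payoff 7 + 2 + 10 = 19.
W + L: cost 4 + 6 = 10 ≤ 17, payoff 7 + 10 = 17.
Best is W, V, and L with total payoff 19.

19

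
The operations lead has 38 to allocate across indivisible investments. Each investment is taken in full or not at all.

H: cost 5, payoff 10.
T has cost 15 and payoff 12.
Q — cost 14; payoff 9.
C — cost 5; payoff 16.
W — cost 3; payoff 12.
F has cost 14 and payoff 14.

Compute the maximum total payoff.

T + C + W + F: cost 15 + 5 + 3 + 14 = 37 ≤ 38, payoff 12 + 16 + 12 + 14 = 54.
H + C + W + F: cost 5 + 5 + 3 + 14 = 27 ≤ 38, payoff 10 + 16 + 12 + 14 = 52.
Best is T, C, W, and F with total payoff 54.

54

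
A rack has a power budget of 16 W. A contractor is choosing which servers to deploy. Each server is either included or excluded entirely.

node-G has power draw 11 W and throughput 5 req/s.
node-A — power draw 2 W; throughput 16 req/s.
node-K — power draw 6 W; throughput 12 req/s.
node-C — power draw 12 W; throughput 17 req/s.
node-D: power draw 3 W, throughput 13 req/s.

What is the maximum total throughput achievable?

41

Take node-A, node-K, and node-D: power draw 2 + 6 + 3 = 11 ≤ 16, throughput 16 + 12 + 13 = 41.
No other feasible combination does better.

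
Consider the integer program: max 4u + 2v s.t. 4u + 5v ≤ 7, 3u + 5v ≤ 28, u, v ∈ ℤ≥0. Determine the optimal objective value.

Relaxing integrality, the LP optimum is 7.00 at (u,v) = (1.75, 0), which is not an integer point.
(u,v)=(1,0) is feasible, giving 4.
(u,v)=(0,1) is feasible, giving 2.
No feasible integer point exceeds 4.

4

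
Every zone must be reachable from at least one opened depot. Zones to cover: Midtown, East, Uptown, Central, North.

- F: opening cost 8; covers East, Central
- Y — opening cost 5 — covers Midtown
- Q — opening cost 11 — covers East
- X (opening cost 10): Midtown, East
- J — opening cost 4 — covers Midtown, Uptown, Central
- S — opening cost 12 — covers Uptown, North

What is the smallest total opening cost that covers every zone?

24

Choose F, J, and S: together they cover Midtown, East, Uptown, Central, North — every zone.
Total opening cost: 8 + 4 + 12 = 24.
No cover costs less than 24.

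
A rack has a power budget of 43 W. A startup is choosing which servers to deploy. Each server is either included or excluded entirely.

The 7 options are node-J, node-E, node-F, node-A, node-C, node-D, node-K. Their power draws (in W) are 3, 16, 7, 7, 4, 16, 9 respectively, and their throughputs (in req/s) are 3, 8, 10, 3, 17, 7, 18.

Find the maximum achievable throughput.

56

Allowing fractional choices, the relaxed optimum would be about 57.8, but servers are indivisible.
node-J + node-E + node-F + node-C + node-K: power draw 3 + 16 + 7 + 4 + 9 = 39 ≤ 43, throughput 3 + 8 + 10 + 17 + 18 = 56.
node-E + node-F + node-A + node-C + node-K: power draw 16 + 7 + 7 + 4 + 9 = 43 ≤ 43, throughput 8 + 10 + 3 + 17 + 18 = 56.
The maximum throughput is 56; one optimal choice is node-J, node-E, node-F, node-C, and node-K.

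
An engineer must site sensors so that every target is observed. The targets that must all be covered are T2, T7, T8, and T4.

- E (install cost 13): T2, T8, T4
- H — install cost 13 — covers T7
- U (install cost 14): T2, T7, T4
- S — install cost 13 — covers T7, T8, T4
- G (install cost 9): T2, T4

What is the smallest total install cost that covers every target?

This is an integer covering problem.
Choose S and G: together they cover T2, T7, T8, T4 — every target.
Total install cost: 13 + 9 = 22.

22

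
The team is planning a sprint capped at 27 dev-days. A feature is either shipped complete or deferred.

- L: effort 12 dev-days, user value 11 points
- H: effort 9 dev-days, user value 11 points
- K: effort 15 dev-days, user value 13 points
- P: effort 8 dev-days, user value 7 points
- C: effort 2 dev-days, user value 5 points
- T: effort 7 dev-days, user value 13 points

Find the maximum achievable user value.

Allowing fractional choices, the relaxed optimum would be about 37.2, but features are indivisible.
H + P + C + T: effort 9 + 8 + 2 + 7 = 26 ≤ 27, user value 11 + 7 + 5 + 13 = 36.
H + P + T: effort 9 + 8 + 7 = 24 ≤ 27, user value 11 + 7 + 13 = 31.
Best is H, P, C, and T with total user value 36.

36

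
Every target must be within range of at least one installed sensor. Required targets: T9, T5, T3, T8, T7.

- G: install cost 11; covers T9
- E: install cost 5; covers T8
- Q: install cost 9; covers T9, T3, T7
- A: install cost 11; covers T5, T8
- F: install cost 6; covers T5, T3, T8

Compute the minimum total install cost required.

This is an integer covering problem.
Choose Q and F: together they cover T9, T5, T3, T8, T7 — every target.
Total install cost: 9 + 6 = 15.
No cover costs less than 15.

15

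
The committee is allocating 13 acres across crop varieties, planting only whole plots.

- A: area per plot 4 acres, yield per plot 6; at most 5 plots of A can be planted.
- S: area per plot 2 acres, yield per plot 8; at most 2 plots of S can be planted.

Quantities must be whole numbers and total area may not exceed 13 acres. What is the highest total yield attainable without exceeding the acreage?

28

S has the best ratio (8/2); taking only S gives at most 2×8 = 16 (stopped by the supply cap of 2).
Mixing does better — 2×A and 2×S: area 12 ≤ 13, yield 2·6 + 2·8 = 28.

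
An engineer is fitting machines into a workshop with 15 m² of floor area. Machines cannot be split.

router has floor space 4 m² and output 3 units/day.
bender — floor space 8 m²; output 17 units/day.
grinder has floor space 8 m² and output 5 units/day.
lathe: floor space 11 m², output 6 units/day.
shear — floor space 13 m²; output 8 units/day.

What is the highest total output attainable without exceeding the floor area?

Allowing fractional choices, the relaxed optimum would be about 21.9, but machines are indivisible.
router + bender: floor space 4 + 8 = 12 ≤ 15, output 3 + 17 = 20.
router + lathe: floor space 4 + 11 = 15 ≤ 15, output 3 + 6 = 9.
bender: floor space 8 ≤ 15, output 17.
Best is router and bender with total output 20.

20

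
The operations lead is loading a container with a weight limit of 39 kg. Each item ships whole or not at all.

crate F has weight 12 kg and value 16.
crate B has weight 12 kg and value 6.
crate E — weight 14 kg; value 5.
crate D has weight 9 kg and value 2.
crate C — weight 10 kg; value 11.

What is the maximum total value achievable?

Allowing fractional choices, the relaxed optimum would be about 34.8, but items are indivisible.
crate F + crate B + crate C: weight 12 + 12 + 10 = 34 ≤ 39, value 16 + 6 + 11 = 33.
crate F + crate E + crate C: weight 12 + 14 + 10 = 36 ≤ 39, value 16 + 5 + 11 = 32.
Best is crate F, crate B, and crate C with total value 33.

33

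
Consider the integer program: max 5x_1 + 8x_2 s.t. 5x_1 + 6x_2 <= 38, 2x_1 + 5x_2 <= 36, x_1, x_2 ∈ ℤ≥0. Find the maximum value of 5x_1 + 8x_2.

(x_1,x_2)=(0,6): 5·0+6·6=36≤38, 2·0+5·6=30≤36, objective 48.
(x_1,x_2)=(1,5): 5·1+6·5=35≤38, 2·1+5·5=27≤36, objective 45.
The best lattice point is (0,6), giving 48.

48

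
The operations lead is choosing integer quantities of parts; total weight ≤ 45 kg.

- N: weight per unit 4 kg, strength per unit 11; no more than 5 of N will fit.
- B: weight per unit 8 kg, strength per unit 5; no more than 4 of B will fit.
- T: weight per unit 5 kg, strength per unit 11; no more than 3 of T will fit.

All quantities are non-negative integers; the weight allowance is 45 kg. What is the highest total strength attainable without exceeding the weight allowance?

93

Take 5×N, 1×B, and 3×T: weight 43 ≤ 45, strength 5·11 + 1·5 + 3·11 = 93.
N has the best ratio (11/4) and is taken to its limit of 5; remaining capacity is filled optimally with the others.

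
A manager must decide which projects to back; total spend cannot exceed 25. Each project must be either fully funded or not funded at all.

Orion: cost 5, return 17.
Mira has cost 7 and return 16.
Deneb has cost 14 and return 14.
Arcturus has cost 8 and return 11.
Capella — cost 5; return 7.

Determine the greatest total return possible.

51

Take Orion, Mira, Arcturus, and Capella: cost 5 + 7 + 8 + 5 = 25 ≤ 25, return 17 + 16 + 11 + 7 = 51.
No other feasible combination does better.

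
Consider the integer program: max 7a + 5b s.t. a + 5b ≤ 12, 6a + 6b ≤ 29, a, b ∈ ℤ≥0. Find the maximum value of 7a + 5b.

The continuous relaxation peaks at (4.83, 0) with value 33.83; rounding to a feasible lattice point costs some objective.
(a,b)=(4,0) is feasible, giving 28.
(a,b)=(3,1) is feasible, giving 26.
(a,b)=(3,0) is feasible, giving 21.
Maximum is 28 at (a,b)=(4,0).

28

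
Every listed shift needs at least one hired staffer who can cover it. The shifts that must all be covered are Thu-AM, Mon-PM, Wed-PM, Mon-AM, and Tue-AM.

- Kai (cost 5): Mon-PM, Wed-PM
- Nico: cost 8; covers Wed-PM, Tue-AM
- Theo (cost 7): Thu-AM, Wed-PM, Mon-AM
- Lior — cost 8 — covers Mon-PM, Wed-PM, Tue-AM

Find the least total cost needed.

Choose Theo and Lior: together they cover Thu-AM, Mon-PM, Wed-PM, Mon-AM, Tue-AM — every shift.
Total cost: 7 + 8 = 15.

15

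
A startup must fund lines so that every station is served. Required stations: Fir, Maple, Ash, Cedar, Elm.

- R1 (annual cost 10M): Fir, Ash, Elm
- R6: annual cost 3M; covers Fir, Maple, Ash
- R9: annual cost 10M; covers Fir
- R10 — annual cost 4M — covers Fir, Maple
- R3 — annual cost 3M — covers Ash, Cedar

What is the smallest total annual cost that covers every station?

Choose R1, R6, and R3: together they cover Fir, Maple, Ash, Cedar, Elm — every station.
Total annual cost: 10 + 3 + 3 = 16.
No cover costs less than 16.

16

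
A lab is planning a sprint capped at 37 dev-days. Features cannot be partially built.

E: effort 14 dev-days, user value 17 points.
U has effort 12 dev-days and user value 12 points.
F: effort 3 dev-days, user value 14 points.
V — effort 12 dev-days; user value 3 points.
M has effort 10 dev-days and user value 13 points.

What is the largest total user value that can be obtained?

44

Allowing fractional choices, the relaxed optimum would be about 54.0, but features are indivisible.
E + U + M: effort 14 + 12 + 10 = 36 ≤ 37, user value 17 + 12 + 13 = 42.
E + F + M: effort 14 + 3 + 10 = 27 ≤ 37, user value 17 + 14 + 13 = 44.
E + U + F: effort 14 + 12 + 3 = 29 ≤ 37, user value 17 + 12 + 14 = 43.
Best is E, F, and M with total user value 44.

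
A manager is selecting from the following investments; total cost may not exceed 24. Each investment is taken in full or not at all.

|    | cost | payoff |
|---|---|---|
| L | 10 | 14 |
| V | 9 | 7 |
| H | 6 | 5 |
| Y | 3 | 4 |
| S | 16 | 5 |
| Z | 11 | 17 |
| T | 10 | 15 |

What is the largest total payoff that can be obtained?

36

This is an integer program with binary decision variables.
Allowing fractional choices, the relaxed optimum would be about 36.2, but investments are indivisible.
L + Y + T: cost 10 + 3 + 10 = 23 ≤ 24, payoff 14 + 4 + 15 = 33.
L + Y + Z: cost 10 + 3 + 11 = 24 ≤ 24, payoff 14 + 4 + 17 = 35.
Y + Z + T: cost 3 + 11 + 10 = 24 ≤ 24, payoff 4 + 17 + 15 = 36.
Best is Y, Z, and T with total payoff 36.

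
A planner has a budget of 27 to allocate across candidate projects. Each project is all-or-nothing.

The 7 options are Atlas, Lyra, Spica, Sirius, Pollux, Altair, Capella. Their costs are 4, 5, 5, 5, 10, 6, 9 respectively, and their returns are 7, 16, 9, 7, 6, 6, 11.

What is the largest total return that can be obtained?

45

Allowing fractional choices, the relaxed optimum would be about 48.8, but projects are indivisible.
Atlas + Lyra + Spica + Sirius + Altair: cost 4 + 5 + 5 + 5 + 6 = 25 ≤ 27, return 7 + 16 + 9 + 7 + 6 = 45.
Lyra + Spica + Sirius + Capella: cost 5 + 5 + 5 + 9 = 24 ≤ 27, return 16 + 9 + 7 + 11 = 43.
Atlas + Lyra + Spica + Capella: cost 4 + 5 + 5 + 9 = 23 ≤ 27, return 7 + 16 + 9 + 11 = 43.
Best is Atlas, Lyra, Spica, Sirius, and Altair with total return 45.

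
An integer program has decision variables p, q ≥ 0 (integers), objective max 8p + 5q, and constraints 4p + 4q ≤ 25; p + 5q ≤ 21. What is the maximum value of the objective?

Relaxing integrality, the LP optimum is 50.00 at (p,q) = (6.25, 0), which is not an integer point.
(p,q)=(6,0): 4·6+4·0=24≤25, 1·6+5·0=6≤21, objective 48.
(p,q)=(5,1): 4·5+4·1=24≤25, 1·5+5·1=10≤21, objective 45.
(p,q)=(5,0): 4·5+4·0=20≤25, 1·5+5·0=5≤21, objective 40.
Maximum is 48 at (p,q)=(6,0).

48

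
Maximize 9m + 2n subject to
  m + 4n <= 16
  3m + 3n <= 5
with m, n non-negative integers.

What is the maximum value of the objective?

Relaxing integrality, the LP optimum is 15.00 at (m,n) = (1.67, 0), which is not an integer point.
(m,n)=(1,0): 1·1+4·0=1≤16, 3·1+3·0=3≤5, objective 9.
(m,n)=(0,1): 1·0+4·1=4≤16, 3·0+3·1=3≤5, objective 2.
(m,n)=(0,0): 1·0+4·0=0≤16, 3·0+3·0=0≤5, objective 0.
Maximum is 9 at (m,n)=(1,0).

9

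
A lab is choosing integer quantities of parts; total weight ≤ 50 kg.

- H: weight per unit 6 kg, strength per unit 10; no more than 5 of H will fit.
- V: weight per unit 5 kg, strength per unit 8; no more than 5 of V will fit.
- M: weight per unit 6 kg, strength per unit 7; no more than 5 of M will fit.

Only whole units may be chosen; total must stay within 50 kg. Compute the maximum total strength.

82

H has the best ratio (10/6); taking only H gives at most 5×10 = 50 (stopped by the supply cap of 5).
Mixing does better — 5×H and 4×V: weight 50 ≤ 50, strength 5·10 + 4·8 = 82.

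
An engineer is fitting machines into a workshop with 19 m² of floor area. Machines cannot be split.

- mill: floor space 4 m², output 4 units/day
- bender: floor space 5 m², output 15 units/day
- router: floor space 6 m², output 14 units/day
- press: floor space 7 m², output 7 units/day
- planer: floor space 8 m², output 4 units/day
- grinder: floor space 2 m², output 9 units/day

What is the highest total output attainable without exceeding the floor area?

This is a 0-1 knapsack instance.
Allowing fractional choices, the relaxed optimum would be about 44.0, but machines are indivisible.
bender + router + grinder: floor space 5 + 6 + 2 = 13 ≤ 19, output 15 + 14 + 9 = 38.
mill + bender + router + grinder: floor space 4 + 5 + 6 + 2 = 17 ≤ 19, output 4 + 15 + 14 + 9 = 42.
Best is mill, bender, router, and grinder with total output 42.

42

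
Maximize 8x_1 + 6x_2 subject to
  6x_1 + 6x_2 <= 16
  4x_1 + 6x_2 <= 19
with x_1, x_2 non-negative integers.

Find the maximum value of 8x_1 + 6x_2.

The continuous relaxation peaks at (2.67, 0) with value 21.33; rounding to a feasible lattice point costs some objective.
(x_1,x_2)=(2,0): 6·2+6·0=12≤16, 4·2+6·0=8≤19, objective 16.
(x_1,x_2)=(1,1): 6·1+6·1=12≤16, 4·1+6·1=10≤19, objective 14.
(x_1,x_2)=(1,0): 6·1+6·0=6≤16, 4·1+6·0=4≤19, objective 8.
The best lattice point is (2,0), giving 16.

16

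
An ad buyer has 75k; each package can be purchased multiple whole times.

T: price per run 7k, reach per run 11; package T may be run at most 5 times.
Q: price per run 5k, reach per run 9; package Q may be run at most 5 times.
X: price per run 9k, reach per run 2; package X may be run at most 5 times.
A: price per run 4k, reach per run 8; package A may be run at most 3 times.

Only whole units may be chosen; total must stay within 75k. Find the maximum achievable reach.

124

Take 5×T, 5×Q, and 3×A: price 72 ≤ 75, reach 5·11 + 5·9 + 3·8 = 124.
A has the best ratio (8/4) and is taken to its limit of 3; remaining capacity is filled optimally with the others.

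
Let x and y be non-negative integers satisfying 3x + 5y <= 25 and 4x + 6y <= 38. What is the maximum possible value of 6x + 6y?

(x,y)=(8,0): 3·8+5·0=24≤25, 4·8+6·0=32≤38, objective 48.
(x,y)=(7,0): 3·7+5·0=21≤25, 4·7+6·0=28≤38, objective 42.
No feasible integer point exceeds 48.

48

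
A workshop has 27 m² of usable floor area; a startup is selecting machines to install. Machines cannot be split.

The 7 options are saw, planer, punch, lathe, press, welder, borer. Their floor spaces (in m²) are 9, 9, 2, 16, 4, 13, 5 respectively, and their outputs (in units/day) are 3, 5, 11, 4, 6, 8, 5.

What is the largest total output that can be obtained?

30

Allowing fractional choices, the relaxed optimum would be about 31.7, but machines are indivisible.
planer + punch + press + borer: floor space 9 + 2 + 4 + 5 = 20 ≤ 27, output 5 + 11 + 6 + 5 = 27.
punch + press + welder + borer: floor space 2 + 4 + 13 + 5 = 24 ≤ 27, output 11 + 6 + 8 + 5 = 30.
punch + lathe + press + borer: floor space 2 + 16 + 4 + 5 = 27 ≤ 27, output 11 + 4 + 6 + 5 = 26.
Best is punch, press, welder, and borer with total output 30.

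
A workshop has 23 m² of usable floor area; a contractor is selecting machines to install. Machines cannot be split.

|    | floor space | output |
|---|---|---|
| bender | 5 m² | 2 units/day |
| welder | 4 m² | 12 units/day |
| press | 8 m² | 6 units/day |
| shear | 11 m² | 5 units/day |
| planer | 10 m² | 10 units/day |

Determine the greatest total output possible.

Take welder, press, and planer: floor space 4 + 8 + 10 = 22 ≤ 23, output 12 + 6 + 10 = 28.
No other feasible combination does better.

28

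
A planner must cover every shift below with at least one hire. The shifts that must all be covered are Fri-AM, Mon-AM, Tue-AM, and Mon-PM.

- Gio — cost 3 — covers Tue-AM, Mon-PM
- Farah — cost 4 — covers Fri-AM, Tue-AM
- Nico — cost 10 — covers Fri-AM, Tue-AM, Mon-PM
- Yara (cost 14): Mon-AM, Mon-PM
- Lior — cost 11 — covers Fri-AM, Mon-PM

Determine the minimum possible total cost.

18

The greedy cost-per-new-shift heuristic would pick Gio, Farah, and Yara for 21, but a cheaper cover exists.
Choose Farah and Yara: together they cover Fri-AM, Mon-AM, Tue-AM, Mon-PM — every shift.
Total cost: 4 + 14 = 18.
No cover costs less than 18.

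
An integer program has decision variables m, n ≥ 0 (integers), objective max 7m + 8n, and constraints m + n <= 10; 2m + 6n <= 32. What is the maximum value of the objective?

(m,n)=(7,3): 1·7+1·3=10≤10, 2·7+6·3=32≤32, objective 73.
(m,n)=(8,2): 1·8+1·2=10≤10, 2·8+6·2=28≤32, objective 72.
(m,n)=(6,3): 1·6+1·3=9≤10, 2·6+6·3=30≤32, objective 66.
The best lattice point is (7,3), giving 73.

73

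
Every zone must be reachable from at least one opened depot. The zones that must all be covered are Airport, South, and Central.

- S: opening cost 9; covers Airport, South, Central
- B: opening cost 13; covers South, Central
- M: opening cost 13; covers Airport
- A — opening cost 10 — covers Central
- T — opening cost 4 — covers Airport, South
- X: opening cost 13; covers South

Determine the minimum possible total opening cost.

9

The greedy cost-per-new-zone heuristic would pick T and S for 13, but a cheaper cover exists.
S alone covers Airport, South, Central — every zone.
Total opening cost: 9.
No cover costs less than 9.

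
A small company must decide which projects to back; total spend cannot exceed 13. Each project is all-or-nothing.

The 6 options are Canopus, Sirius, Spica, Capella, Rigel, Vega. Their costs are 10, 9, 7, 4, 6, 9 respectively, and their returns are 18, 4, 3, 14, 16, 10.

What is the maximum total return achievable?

30

Allowing fractional choices, the relaxed optimum would be about 35.4, but projects are indivisible.
Capella + Rigel: cost 4 + 6 = 10 ≤ 13, return 14 + 16 = 30.
Capella + Vega: cost 4 + 9 = 13 ≤ 13, return 14 + 10 = 24.
Best is Capella and Rigel with total return 30.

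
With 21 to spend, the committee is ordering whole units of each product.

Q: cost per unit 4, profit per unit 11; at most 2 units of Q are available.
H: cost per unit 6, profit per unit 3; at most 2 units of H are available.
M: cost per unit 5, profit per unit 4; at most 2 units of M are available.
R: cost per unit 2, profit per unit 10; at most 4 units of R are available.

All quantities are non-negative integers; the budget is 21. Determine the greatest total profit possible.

66

This is a bounded integer knapsack.
R has the best ratio (10/2); taking only R gives at most 4×10 = 40 (stopped by the supply cap of 4).
Mixing does better — 2×Q, 1×M, and 4×R: cost 21 ≤ 21, profit 2·11 + 1·4 + 4·10 = 66.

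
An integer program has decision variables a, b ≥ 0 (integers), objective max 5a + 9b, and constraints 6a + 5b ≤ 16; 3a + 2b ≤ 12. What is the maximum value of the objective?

27

(a,b)=(0,3) is feasible, giving 27.
(a,b)=(1,2) is feasible, giving 23.
(a,b)=(0,2) is feasible, giving 18.
No feasible integer point exceeds 27.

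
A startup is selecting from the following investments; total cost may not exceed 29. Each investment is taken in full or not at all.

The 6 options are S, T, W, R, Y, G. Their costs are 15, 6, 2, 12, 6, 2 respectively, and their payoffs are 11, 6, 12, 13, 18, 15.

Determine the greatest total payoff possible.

64

This is a 0-1 knapsack instance.
Take T, W, R, Y, and G: cost 6 + 2 + 12 + 6 + 2 = 28 ≤ 29, payoff 6 + 12 + 13 + 18 + 15 = 64.
No other feasible combination does better.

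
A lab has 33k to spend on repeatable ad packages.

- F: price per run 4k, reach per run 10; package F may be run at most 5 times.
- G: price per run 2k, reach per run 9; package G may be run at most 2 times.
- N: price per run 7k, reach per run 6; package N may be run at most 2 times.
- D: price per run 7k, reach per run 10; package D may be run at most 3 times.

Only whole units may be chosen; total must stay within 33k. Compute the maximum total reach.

78

G has the best ratio (9/2); taking only G gives at most 2×9 = 18 (stopped by the supply cap of 2).
Mixing does better — 5×F, 2×G, and 1×D: price 31 ≤ 33, reach 5·10 + 2·9 + 1·10 = 78.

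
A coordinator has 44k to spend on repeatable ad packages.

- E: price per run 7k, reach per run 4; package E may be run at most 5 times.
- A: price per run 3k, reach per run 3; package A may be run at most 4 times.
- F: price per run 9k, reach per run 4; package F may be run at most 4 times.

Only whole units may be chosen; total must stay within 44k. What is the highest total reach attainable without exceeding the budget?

2×E, 4×A, and 2×F: price 44 ≤ 44, reach 2·4 + 4·3 + 2·4 = 28.
5×E and 3×A: price 44 ≤ 44, reach 5·4 + 3·3 = 29.
Best is 29.

29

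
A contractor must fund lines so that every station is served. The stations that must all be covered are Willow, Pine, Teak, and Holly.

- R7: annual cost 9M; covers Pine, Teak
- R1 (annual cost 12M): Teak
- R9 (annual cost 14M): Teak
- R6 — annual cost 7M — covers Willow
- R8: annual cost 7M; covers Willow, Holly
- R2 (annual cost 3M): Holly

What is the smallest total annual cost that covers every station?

This is an integer covering problem.
The greedy cost-per-new-station heuristic would pick R2, R7, and R6 for 19, but a cheaper cover exists.
Choose R7 and R8: together they cover Willow, Pine, Teak, Holly — every station.
Total annual cost: 9 + 7 = 16.
No cover costs less than 16.

16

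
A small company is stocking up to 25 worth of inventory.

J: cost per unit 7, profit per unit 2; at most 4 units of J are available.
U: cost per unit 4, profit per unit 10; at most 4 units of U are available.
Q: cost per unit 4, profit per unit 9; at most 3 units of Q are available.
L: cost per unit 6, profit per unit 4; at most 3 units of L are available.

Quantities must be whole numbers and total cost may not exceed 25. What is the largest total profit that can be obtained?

58

4×U and 2×Q: cost 24 ≤ 25, profit 4·10 + 2·9 = 58.
3×U and 3×Q: cost 24 ≤ 25, profit 3·10 + 3·9 = 57.
Best is 58.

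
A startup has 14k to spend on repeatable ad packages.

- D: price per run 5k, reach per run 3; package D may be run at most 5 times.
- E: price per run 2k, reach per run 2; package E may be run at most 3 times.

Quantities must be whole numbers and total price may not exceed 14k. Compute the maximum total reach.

10

This is a bounded integer knapsack.
Take 2×D and 2×E: price 14 ≤ 14, reach 2·3 + 2·2 = 10.
No other integer combination yields more.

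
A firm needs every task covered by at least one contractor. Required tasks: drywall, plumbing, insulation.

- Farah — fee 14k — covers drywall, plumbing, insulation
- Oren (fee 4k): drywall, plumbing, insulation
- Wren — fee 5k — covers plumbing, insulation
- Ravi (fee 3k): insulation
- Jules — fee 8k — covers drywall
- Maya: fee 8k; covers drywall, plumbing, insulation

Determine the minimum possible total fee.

4

Oren alone covers drywall, plumbing, insulation — every task.
Total fee: 4.
No cover costs less than 4.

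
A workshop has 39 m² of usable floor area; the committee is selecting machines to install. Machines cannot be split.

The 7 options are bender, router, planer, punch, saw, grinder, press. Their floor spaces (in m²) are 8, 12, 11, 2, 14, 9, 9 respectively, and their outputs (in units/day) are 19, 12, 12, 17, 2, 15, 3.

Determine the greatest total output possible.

This is a 0-1 knapsack instance.
bender + planer + punch + grinder + press: floor space 8 + 11 + 2 + 9 + 9 = 39 ≤ 39, output 19 + 12 + 17 + 15 + 3 = 66.
bender + planer + punch + grinder: floor space 8 + 11 + 2 + 9 = 30 ≤ 39, output 19 + 12 + 17 + 15 = 63.
Best is bender, planer, punch, grinder, and press with total output 66.

66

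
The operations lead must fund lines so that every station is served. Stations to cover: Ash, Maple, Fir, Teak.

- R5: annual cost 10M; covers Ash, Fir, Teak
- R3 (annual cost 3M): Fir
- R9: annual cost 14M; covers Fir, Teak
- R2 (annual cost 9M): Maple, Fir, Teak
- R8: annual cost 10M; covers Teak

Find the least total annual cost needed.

This is a weighted set-cover instance.
Choose R5 and R2: together they cover Ash, Maple, Fir, Teak — every station.
Total annual cost: 10 + 9 = 19.

19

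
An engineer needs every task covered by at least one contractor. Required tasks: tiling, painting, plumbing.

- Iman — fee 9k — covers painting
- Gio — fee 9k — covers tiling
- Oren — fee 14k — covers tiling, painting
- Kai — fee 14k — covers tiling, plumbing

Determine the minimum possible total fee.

The greedy cost-per-new-task heuristic would pick Oren and Kai for 28, but a cheaper cover exists.
Choose Iman and Kai: together they cover tiling, painting, plumbing — every task.
Total fee: 9 + 14 = 23.
No cover costs less than 23.

23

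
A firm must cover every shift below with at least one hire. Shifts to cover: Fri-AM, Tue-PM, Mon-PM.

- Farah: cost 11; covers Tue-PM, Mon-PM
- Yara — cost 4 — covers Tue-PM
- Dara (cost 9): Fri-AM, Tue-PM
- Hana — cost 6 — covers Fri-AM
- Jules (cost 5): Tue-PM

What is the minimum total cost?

The greedy cost-per-new-shift heuristic would pick Yara, Hana, and Farah for 21, but a cheaper cover exists.
Choose Farah and Hana: together they cover Fri-AM, Tue-PM, Mon-PM — every shift.
Total cost: 11 + 6 = 17.
No cover costs less than 17.

17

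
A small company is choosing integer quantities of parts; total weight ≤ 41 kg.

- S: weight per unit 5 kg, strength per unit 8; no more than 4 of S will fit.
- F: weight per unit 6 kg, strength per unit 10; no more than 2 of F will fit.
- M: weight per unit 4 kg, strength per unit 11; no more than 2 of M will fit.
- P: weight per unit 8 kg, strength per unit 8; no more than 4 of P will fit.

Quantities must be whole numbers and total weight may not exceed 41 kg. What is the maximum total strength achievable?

This is a bounded integer knapsack.
1×S, 2×F, 2×M, and 2×P: weight 41 ≤ 41, strength 1·8 + 2·10 + 2·11 + 2·8 = 66.
4×S, 2×F, and 2×M: weight 40 ≤ 41, strength 4·8 + 2·10 + 2·11 = 74.
Best is 74.

74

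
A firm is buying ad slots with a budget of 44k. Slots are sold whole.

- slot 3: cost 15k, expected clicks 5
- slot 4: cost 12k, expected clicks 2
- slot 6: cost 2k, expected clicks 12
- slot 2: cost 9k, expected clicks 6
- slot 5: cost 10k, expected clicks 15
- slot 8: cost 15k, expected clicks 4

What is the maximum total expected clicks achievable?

38

This is a 0-1 knapsack instance.
Take slot 3, slot 6, slot 2, and slot 5: cost 15 + 2 + 9 + 10 = 36 ≤ 44, expected clicks 5 + 12 + 6 + 15 = 38.
No other feasible combination does better.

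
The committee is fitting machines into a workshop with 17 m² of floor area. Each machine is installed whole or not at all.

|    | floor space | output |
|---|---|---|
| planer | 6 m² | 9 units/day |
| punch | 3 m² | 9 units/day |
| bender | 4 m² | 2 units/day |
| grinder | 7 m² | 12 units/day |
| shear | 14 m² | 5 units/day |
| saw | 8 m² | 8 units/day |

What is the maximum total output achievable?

30

Allowing fractional choices, the relaxed optimum would be about 31.0, but machines are indivisible.
planer + punch + grinder: floor space 6 + 3 + 7 = 16 ≤ 17, output 9 + 9 + 12 = 30.
planer + punch + saw: floor space 6 + 3 + 8 = 17 ≤ 17, output 9 + 9 + 8 = 26.
Best is planer, punch, and grinder with total output 30.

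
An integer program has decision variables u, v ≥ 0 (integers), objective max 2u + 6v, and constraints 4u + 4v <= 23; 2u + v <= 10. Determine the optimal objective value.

(u,v)=(0,5): 4·0+4·5=20≤23, 2·0+1·5=5≤10, objective 30.
(u,v)=(1,4): 4·1+4·4=20≤23, 2·1+1·4=6≤10, objective 26.
(u,v)=(0,4): 4·0+4·4=16≤23, 2·0+1·4=4≤10, objective 24.
No feasible integer point exceeds 30.

30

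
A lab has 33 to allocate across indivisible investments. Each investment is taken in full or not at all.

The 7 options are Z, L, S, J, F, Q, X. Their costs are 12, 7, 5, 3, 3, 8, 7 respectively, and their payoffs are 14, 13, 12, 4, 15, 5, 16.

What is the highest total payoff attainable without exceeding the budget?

65

Take L, S, J, F, Q, and X: cost 7 + 5 + 3 + 3 + 8 + 7 = 33 ≤ 33, payoff 13 + 12 + 4 + 15 + 5 + 16 = 65.
No other feasible combination does better.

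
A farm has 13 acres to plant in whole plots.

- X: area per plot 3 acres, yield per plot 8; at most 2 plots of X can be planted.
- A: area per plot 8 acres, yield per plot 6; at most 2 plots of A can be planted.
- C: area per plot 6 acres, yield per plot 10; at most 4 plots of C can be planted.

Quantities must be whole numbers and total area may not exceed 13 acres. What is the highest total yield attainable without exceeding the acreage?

2×C: area 12 ≤ 13, yield 2·10 = 20.
2×X and 1×C: area 12 ≤ 13, yield 2·8 + 1·10 = 26.
Best is 26.

26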